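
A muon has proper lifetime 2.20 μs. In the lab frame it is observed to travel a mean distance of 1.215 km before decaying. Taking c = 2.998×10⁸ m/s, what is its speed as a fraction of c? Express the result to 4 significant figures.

Lab distance = (lab lifetime)·v = γτ·βc, so βγ = d/(cτ) = 1215/(2.998×10⁸ × 2.200×10^-6) = 1.8421.
With βγ = 1.8421: γ² = 1 + (βγ)² = 4.39333, and β = (βγ)/γ = 1.8421/2.09603 = 0.8789.

0.8789c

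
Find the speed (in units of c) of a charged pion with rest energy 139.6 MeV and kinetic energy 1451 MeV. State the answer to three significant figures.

0.996c

γ = 1 + K/(mc²) = 1 + 1451/139.6 = 11.394.
β = √(1 − 1/γ²) = √(1 − 0.00770278) = √0.99229722 = 0.996.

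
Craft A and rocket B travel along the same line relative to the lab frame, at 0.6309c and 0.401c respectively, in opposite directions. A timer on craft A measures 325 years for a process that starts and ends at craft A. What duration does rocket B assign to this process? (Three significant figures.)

573 years

Transform craft A's velocity into rocket B's frame: (0.6309 + 0.401)/(1 + 0.6309·0.401) = 1.0319/1.2529909, so the relative speed is 0.82355c.
γ for this relative speed: γ = 1/√(1 − 0.678235) = 1.7629.
The clock on craft A records proper time, so rocket B measures Δt = γΔτ = 1.7629 × 325 = 573 years.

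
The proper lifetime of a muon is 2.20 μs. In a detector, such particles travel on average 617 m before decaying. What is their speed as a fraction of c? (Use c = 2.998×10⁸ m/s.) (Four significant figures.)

0.6832c

Let x = d/(cτ) = 617.0 m / (2.998×10⁸ m/s × 2.200×10^-6 s) = 0.93547. Since d = βγcτ, x = βγ = β/√(1−β²).
Solving: β² = x²/(1+x²) = 0.875104/1.875104 = 0.466696, so β = 0.6832.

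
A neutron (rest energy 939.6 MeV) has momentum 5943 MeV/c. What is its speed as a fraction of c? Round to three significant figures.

0.988c

pc/(mc²) = 5943/939.6 = 6.325 = βγ = β/√(1−β²).
So β² = x²/(1 + x²) with x = 6.325: x² = 40.0056, β² = 40.0056/41.0056 = 0.975613, β = 0.988.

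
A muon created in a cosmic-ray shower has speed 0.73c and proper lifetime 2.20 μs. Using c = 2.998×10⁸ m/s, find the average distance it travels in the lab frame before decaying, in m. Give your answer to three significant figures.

704 m

With β = 0.73, γ = 1/√(1 − 0.73²) = 1/√0.4671 = 1.4632.
Lab-frame lifetime: Δt = γτ = 1.4632 × 2.20 μs = 3.219 μs.
Distance: d = vΔt = 0.73 × 2.998×10⁸ m/s × 3.2190×10^-6 s = 704 m.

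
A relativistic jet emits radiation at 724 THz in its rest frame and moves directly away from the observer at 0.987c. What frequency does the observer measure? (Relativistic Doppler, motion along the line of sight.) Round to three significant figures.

58.6 THz

Relativistic Doppler (source moving away): f_obs = f_src · √((1−β)/(1+β)).
With β = 0.987: factor = √(0.013/1.987) = 0.080886.
f_obs = 724 × 0.080886 = 58.6 THz.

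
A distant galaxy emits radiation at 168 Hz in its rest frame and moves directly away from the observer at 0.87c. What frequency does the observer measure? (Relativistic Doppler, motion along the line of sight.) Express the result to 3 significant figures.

Relativistic Doppler (source moving away): f_obs = f_src · √((1−β)/(1+β)).
With β = 0.87: factor = √(0.13/1.87) = 0.26366.
f_obs = 168 × 0.26366 = 44.3 Hz.

44.3 Hz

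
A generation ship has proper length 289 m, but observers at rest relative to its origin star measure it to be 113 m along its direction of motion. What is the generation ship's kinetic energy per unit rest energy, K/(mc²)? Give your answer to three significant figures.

1.56

From L = L₀/γ: γ = 289/113 = 2.55752.
K/(mc²) = γ − 1 = 2.55752 − 1 = 1.56.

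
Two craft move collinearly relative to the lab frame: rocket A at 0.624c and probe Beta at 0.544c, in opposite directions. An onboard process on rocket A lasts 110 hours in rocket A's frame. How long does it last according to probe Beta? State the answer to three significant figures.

Speed of rocket A in probe Beta's frame: u = (v_A + v_B)/(1 + v_A v_B/c²) = (0.624 + 0.544)/(1 + 0.624×0.544) = 1.168/1.339456 = 0.872; |u| = 0.872c.
γ for this relative speed: γ = 1/√(1 − 0.760384) = 2.0429.
The clock on rocket A records proper time, so probe Beta measures Δt = γΔτ = 2.0429 × 110 = 225 hours.

225 hours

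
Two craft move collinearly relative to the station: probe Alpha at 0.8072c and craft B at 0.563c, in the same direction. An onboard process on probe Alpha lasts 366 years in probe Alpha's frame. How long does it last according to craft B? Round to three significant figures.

Transform probe Alpha's velocity into craft B's frame: (0.8072 − 0.563)/(1 − 0.8072·0.563) = 0.2442/0.5455464, so the relative speed is 0.44762c.
At |u| = 0.44762c, γ = (1 − 0.200364)^(−1/2) = 1.1183.
The clock on probe Alpha records proper time, so craft B measures Δt = γΔτ = 1.1183 × 366 = 409 years.

409 years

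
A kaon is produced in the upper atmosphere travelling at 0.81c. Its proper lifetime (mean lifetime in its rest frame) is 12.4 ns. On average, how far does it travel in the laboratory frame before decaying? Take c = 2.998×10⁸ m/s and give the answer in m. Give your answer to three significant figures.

5.13 m

Lorentz factor: γ = (1 − 0.6561)^(−1/2) = 1.7052.
Lab-frame lifetime: Δt = γτ = 1.7052 × 12.4 ns = 21.144 ns.
Distance: d = vΔt = 0.81 × 2.998×10⁸ m/s × 2.1144×10^-8 s = 5.13 m.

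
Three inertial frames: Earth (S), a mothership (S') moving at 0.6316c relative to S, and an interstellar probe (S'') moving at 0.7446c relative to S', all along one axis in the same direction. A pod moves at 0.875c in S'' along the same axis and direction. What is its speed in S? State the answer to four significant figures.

0.9956c

Apply u = (u'+v)/(1+u'v) twice. Pod in the mothership frame: (0.875+0.7446)/(1+0.875·0.7446) = 1.6196/1.651525 = 0.98067c.
That velocity, transformed to the rest frame of Earth: (0.98067+0.6316)/(1+0.98067·0.6316) = 1.61227/1.619391172 = 0.9956c.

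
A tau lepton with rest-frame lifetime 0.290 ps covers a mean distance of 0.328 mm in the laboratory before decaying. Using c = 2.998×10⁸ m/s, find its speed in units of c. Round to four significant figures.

Lab distance = (lab lifetime)·v = γτ·βc, so βγ = d/(cτ) = 3.280×10^-4/(2.998×10⁸ × 2.900×10^-13) = 3.7726.
With βγ = 3.7726: γ² = 1 + (βγ)² = 15.2325, and β = (βγ)/γ = 3.7726/3.90288 = 0.9666.

0.9666c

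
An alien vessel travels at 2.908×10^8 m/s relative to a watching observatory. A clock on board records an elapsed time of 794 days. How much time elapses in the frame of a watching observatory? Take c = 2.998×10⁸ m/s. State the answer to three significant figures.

3270 days

β = v/c = (2.908×10^8 m/s)/(2.998×10⁸ m/s) = 0.96998.
γ = 1/√(1 − β²) = 1/√(1 − 0.9408612004) = 1/√0.0591387996 = 1/0.243185 = 4.1121.
The onboard clock measures proper time, so the interval in the rest frame of a watching observatory is dilated: Δt = γ·Δτ = 4.1121 × 794 days = 3270 days.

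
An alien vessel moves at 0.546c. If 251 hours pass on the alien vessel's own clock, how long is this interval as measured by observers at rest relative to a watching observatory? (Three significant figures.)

300 hours

Lorentz factor: γ = (1 − 0.298116)^(−1/2) = 1.1936.
Time dilation: Δt = γ·Δτ = 1.1936 × 251 = 300 hours.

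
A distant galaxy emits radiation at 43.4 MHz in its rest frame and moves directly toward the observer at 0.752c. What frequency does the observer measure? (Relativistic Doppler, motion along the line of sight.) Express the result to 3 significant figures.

115 MHz

Relativistic Doppler (source moving toward): f_obs = f_src · √((1+β)/(1−β)).
With β = 0.752: factor = √(1.752/0.248) = 2.6579.
f_obs = 43.4 × 2.6579 = 115 MHz.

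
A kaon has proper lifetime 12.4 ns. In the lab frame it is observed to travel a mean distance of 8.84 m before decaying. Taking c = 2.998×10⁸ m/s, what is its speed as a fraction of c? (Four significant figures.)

d = βγcτ ⇒ βγ = d/(cτ) = 8.840 m / (3.71752 m) = 2.3779.
β = (βγ)/√(1+(βγ)²) = 2.3779/√6.65441 = 0.9218.

0.9218c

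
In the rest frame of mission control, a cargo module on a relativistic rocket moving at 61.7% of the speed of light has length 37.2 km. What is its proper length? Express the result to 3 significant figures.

47.3 km

With β = 0.617, γ = 1/√(1 − 0.617²) = 1/√0.619311 = 1.2707.
Proper length: L₀ = γ·L = 1.2707 × 37.2 = 47.3 km.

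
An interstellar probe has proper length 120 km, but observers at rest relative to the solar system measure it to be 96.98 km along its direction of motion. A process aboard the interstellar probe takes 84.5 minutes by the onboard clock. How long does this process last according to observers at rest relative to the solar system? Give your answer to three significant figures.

105 minutes

γ = L₀/L = 120/96.98 = 1.23737.
Δt = γΔτ = 1.23737 × 84.5 = 105 minutes.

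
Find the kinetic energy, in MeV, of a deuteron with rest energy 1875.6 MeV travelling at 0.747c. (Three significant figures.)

With β = 0.747, γ = 1/√(1 − 0.747²) = 1/√0.441991 = 1.50416.
Kinetic energy: K = (γ − 1)mc² = (1.50416 − 1) × 1875.6 MeV = 0.50416 × 1875.6 = 946 MeV.

946 MeV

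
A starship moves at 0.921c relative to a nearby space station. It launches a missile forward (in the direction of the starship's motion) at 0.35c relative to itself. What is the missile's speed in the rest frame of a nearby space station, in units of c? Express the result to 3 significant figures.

Relativistic velocity addition: u = (u' + v)/(1 + u'v/c²), with u' = 0.35c and v = 0.921c.
Numerator: 0.35 + 0.921 = 1.271. Denominator: 1 + (0.35)(0.921) = 1.32235.
u = 1.271/1.32235 = 0.96117, so the speed is 0.961c.

0.961c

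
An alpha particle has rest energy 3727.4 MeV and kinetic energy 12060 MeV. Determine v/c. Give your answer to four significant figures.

γ = 1 + K/(mc²) = 1 + 12060/3727.4 = 4.2355.
β = √(1 − 1/γ²) = √(1 − 0.055743) = √0.944257 = 0.9717.

0.9717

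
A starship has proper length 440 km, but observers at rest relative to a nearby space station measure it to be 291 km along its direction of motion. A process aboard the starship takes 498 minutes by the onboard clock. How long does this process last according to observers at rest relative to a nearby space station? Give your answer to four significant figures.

753.0 minutes

Length contraction gives γ = L₀/L = 440/291 = 1.51203.
The same γ dilates the second interval: 1.51203 × 498 minutes = 753.0 minutes.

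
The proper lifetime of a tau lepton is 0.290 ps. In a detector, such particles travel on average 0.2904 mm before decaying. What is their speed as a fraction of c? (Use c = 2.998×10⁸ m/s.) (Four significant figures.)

0.9580c

d = βγcτ ⇒ βγ = d/(cτ) = 2.904×10^-4 m / (8.6942×10^-5 m) = 3.3402.
β = (βγ)/√(1+(βγ)²) = 3.3402/√12.1569 = 0.9580.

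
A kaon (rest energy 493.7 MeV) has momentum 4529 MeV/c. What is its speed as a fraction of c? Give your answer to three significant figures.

pc/(mc²) = 4529/493.7 = 9.1736 = βγ = β/√(1−β²).
So β² = x²/(1 + x²) with x = 9.1736: x² = 84.1549, β² = 84.1549/85.1549 = 0.988257, β = 0.994.

0.994c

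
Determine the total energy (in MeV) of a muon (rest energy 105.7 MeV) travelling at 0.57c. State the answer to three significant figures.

β² = 0.3249, so γ = 1/√0.6751 = 1.2171.
Total energy: E = γmc² = 1.2171 × 105.7 MeV = 129 MeV.

129 MeV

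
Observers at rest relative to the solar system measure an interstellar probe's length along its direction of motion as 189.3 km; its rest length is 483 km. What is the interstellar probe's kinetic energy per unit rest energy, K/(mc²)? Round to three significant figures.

1.55

From L = L₀/γ: γ = 483/189.3 = 2.55151.
Since K = (γ−1)mc², K/(mc²) = 2.55151 − 1 = 1.55.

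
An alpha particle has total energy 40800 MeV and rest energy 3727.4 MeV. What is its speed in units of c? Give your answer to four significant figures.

Total energy E = γmc² gives γ = 40800/3727.4 = 10.946.
Hence β = √(1 − 1/γ²) = √(1 − 0.00834621) = √0.99165379 = 0.9958.

0.9958c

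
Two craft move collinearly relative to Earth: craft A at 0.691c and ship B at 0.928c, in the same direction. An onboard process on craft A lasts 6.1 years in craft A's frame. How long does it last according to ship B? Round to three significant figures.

8.13 years

Speed of craft A in ship B's frame: u = (v_A − v_B)/(1 − v_A v_B/c²) = (0.691 − 0.928)/(1 − 0.691×0.928) = −0.237/0.358752 = −0.66062; |u| = 0.66062c.
γ for this relative speed: γ = 1/√(1 − 0.436419) = 1.3321.
The clock on craft A records proper time, so ship B measures Δt = γΔτ = 1.3321 × 6.1 = 8.13 years.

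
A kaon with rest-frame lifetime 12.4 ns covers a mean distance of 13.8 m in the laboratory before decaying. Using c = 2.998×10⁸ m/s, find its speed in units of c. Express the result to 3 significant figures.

0.966c

Lab distance = (lab lifetime)·v = γτ·βc, so βγ = d/(cτ) = 13.80/(2.998×10⁸ × 1.240×10^-8) = 3.7122.
With βγ = 3.7122: γ² = 1 + (βγ)² = 14.7804, and β = (βγ)/γ = 3.7122/3.84453 = 0.966.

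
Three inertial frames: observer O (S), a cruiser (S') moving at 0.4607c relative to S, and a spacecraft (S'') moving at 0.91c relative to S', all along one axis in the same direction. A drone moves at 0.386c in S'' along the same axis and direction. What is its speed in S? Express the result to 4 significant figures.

0.9847c

Apply u = (u'+v)/(1+u'v) twice. Drone in the cruiser frame: (0.386+0.91)/(1+0.386·0.91) = 1.296/1.35126 = 0.9591c.
That velocity, transformed to the rest frame of observer O: (0.9591+0.4607)/(1+0.9591·0.4607) = 1.4198/1.44185737 = 0.9847c.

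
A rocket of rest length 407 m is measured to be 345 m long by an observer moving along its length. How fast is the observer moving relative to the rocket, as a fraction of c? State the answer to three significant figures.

Length contraction gives γ = L₀/L = 407/345 = 1.1797.
β = √(1 − 1/γ²) = √0.28145 = 0.531.

0.531c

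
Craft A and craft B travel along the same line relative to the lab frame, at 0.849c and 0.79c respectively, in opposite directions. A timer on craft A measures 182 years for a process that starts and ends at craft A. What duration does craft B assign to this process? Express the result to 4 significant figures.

Transform craft A's velocity into craft B's frame: (0.849 + 0.79)/(1 + 0.849·0.79) = 1.639/1.67071, so the relative speed is 0.98102c.
At |u| = 0.98102c, γ = (1 − 0.9624)^(−1/2) = 5.1571.
Craft A's interval is proper; time dilation gives Δt_B = γΔτ = 5.1571 × 182 years = 938.6 years.

938.6 years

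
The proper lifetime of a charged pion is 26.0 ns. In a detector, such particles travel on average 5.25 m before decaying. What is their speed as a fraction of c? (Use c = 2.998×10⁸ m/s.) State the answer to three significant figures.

0.559c

Let x = d/(cτ) = 5.250 m / (2.998×10⁸ m/s × 2.600×10^-8 s) = 0.67353. Since d = βγcτ, x = βγ = β/√(1−β²).
Solving: β² = x²/(1+x²) = 0.453643/1.453643 = 0.312073, so β = 0.559.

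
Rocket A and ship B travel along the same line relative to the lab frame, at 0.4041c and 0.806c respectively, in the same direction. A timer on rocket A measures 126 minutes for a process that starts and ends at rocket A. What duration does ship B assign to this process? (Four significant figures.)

The velocity of rocket A relative to ship B is (0.4041 − 0.806)c / (1 − 0.4041×0.806) = −0.59603c; relative speed 0.59603c.
γ for this relative speed: γ = 1/√(1 − 0.355252) = 1.2454.
Rocket A's interval is proper; time dilation gives Δt_B = γΔτ = 1.2454 × 126 minutes = 156.9 minutes.

156.9 minutes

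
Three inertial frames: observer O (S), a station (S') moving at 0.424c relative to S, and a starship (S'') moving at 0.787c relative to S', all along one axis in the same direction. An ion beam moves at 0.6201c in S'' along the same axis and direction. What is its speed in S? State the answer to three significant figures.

Compose velocities in two stages. Stage 1 (into S'): u₁ = (0.6201+0.787)/(1+0.6201×0.787) = 0.94562.
Stage 2 (into S): u = (0.94562+0.424)/(1+0.94562×0.424) = 0.97764, so the speed is 0.978c.

0.978c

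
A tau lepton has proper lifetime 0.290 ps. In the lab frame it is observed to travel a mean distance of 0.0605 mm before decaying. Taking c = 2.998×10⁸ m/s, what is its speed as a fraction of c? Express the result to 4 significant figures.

Let x = d/(cτ) = 6.050×10^-5 m / (2.998×10⁸ m/s × 2.900×10^-13 s) = 0.69587. Since d = βγcτ, x = βγ = β/√(1−β²).
Solving: β² = x²/(1+x²) = 0.484235/1.484235 = 0.326252, so β = 0.5712.

0.5712c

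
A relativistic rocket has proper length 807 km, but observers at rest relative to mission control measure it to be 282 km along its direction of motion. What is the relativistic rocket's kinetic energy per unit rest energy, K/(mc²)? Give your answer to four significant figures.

1.862

γ = L₀/L = 807/282 = 2.8617.
K/(mc²) = γ − 1 = 2.8617 − 1 = 1.862.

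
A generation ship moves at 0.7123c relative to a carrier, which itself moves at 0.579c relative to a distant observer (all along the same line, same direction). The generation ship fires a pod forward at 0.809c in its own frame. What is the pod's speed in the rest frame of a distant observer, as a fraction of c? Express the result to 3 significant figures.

0.991c

First combine the pod and generation ship (S''→S'): u₁ = (0.809 + 0.7123)/(1 + 0.809×0.7123) = 1.5213/1.5762507 = 0.96514.
Then combine with the carrier (S'→S): u = (0.96514 + 0.579)/(1 + 0.96514×0.579) = 1.54414/1.55881606 = 0.99059.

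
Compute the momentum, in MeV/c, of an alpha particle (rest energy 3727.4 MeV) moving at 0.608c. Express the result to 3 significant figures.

2850 MeV/c

With β = 0.608, γ = 1/√(1 − 0.608²) = 1/√0.630336 = 1.2595.
Momentum: p = γβ·mc = 1.2595 × 0.608 × 3727.4 MeV/c = 2850 MeV/c.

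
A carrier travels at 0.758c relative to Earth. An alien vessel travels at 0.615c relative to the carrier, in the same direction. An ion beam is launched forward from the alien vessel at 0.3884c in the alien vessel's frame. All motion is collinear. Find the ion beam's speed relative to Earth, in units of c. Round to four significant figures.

0.9715c

First combine the ion beam and alien vessel (S''→S'): u₁ = (0.3884 + 0.615)/(1 + 0.3884×0.615) = 1.0034/1.238866 = 0.80993.
Then combine with the carrier (S'→S): u = (0.80993 + 0.758)/(1 + 0.80993×0.758) = 1.56793/1.61392694 = 0.9715.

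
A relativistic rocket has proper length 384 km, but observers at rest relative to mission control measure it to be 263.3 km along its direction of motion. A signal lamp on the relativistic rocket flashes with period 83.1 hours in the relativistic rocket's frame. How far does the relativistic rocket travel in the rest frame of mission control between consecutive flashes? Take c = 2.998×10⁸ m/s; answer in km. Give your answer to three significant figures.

9.52×10^10 km

From L = L₀/γ: γ = 384/263.3 = 1.45841.
β = √(1 − 1/γ²) = 0.7279. Lab-frame period = γτ = 1.45841×83.1 hours = 121.19 hours. Distance = βc × γτ = 0.7279 × 2.998×10⁸ m/s × 436284 s = 9.5208×10^13 m = 9.52×10^10 km.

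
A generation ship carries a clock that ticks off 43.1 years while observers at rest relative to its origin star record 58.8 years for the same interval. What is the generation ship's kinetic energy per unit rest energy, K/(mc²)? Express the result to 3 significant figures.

0.364

The time-dilation ratio gives γ = 58.8/43.1 = 1.36427.
Since K = (γ−1)mc², K/(mc²) = 1.36427 − 1 = 0.364.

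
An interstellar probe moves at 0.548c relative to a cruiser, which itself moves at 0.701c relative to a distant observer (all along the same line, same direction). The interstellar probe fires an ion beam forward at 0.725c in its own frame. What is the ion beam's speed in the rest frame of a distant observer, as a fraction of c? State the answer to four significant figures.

Apply u = (u'+v)/(1+u'v) twice. Ion beam in the cruiser frame: (0.725+0.548)/(1+0.725·0.548) = 1.273/1.3973 = 0.91104c.
That velocity, transformed to the rest frame of a distant observer: (0.91104+0.701)/(1+0.91104·0.701) = 1.61204/1.63863904 = 0.98377c.

0.9838c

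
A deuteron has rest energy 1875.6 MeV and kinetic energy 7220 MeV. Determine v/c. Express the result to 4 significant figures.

0.9785

K = (γ−1)mc², so γ = 1 + 7220/1875.6 = 4.8494.
Then v/c = √(1 − γ⁻²) = √(1 − 0.042523) = √0.957477 = 0.9785.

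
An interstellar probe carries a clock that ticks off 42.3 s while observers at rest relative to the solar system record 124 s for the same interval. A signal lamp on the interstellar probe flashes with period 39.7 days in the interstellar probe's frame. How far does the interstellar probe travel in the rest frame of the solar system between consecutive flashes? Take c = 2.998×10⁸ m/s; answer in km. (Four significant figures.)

2.834×10^12 km

From Δt = γΔτ: γ = 124/42.3 = 2.93144.
β = √(1 − 1/γ²) = 0.94002. Lab-frame period = γτ = 2.93144×39.7 days = 116.38 days. Distance = βc × γτ = 0.94002 × 2.998×10⁸ m/s × 10055232 s = 2.8337×10^15 m = 2.834×10^12 km.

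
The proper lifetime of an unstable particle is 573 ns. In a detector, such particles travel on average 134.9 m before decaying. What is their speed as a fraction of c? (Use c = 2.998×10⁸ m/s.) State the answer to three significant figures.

0.618c

d = βγcτ ⇒ βγ = d/(cτ) = 134.9 m / (171.7854 m) = 0.78528.
β = (βγ)/√(1+(βγ)²) = 0.78528/√1.616665 = 0.618.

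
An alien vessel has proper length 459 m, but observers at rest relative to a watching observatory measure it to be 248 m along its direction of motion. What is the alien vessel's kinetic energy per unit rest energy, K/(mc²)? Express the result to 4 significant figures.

0.8508

From L = L₀/γ: γ = 459/248 = 1.85081.
K/(mc²) = γ − 1 = 1.85081 − 1 = 0.8508.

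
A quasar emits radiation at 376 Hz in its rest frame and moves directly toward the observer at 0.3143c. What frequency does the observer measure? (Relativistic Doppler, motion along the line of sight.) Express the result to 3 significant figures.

Relativistic Doppler (source moving toward): f_obs = f_src · √((1+β)/(1−β)).
With β = 0.3143: factor = √(1.3143/0.6857) = 1.3845.
f_obs = 376 × 1.3845 = 521 Hz.

521 Hz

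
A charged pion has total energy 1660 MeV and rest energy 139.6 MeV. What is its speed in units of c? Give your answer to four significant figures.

0.9965c

Total energy E = γmc² gives γ = 1660/139.6 = 11.891.
Hence β = √(1 − 1/γ²) = √(1 − 0.00707234) = √0.99292766 = 0.9965.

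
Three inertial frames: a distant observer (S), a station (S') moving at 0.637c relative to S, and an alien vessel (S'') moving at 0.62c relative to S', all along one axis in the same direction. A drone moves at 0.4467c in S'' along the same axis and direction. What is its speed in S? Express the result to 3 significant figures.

Compose velocities in two stages. Stage 1 (into S'): u₁ = (0.4467+0.62)/(1+0.4467×0.62) = 0.83535.
Stage 2 (into S): u = (0.83535+0.637)/(1+0.83535×0.637) = 0.96099, so the speed is 0.961c.

0.961c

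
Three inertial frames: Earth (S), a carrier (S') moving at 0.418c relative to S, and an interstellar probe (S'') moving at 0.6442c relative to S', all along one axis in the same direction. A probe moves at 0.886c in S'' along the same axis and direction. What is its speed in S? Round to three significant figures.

0.989c

First combine the probe and interstellar probe (S''→S'): u₁ = (0.886 + 0.6442)/(1 + 0.886×0.6442) = 1.5302/1.5707612 = 0.97418.
Then combine with the carrier (S'→S): u = (0.97418 + 0.418)/(1 + 0.97418×0.418) = 1.39218/1.40720724 = 0.98932.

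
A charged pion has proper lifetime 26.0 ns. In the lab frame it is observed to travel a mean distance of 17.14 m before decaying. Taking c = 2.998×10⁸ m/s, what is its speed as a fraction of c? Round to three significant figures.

Lab distance = (lab lifetime)·v = γτ·βc, so βγ = d/(cτ) = 17.14/(2.998×10⁸ × 2.600×10^-8) = 2.1989.
With βγ = 2.1989: γ² = 1 + (βγ)² = 5.83516, and β = (βγ)/γ = 2.1989/2.41561 = 0.910.

0.910c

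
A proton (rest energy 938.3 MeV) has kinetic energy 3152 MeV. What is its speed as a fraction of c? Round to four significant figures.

γ = 1 + K/(mc²) = 1 + 3152/938.3 = 4.3593.
β = √(1 − 1/γ²) = √(1 − 0.0526219) = √0.9473781 = 0.9733.

0.9733c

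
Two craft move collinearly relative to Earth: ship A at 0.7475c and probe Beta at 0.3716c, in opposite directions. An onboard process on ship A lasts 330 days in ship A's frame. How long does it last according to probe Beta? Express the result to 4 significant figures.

Transform ship A's velocity into probe Beta's frame: (0.7475 + 0.3716)/(1 + 0.7475·0.3716) = 1.1191/1.277771, so the relative speed is 0.87582c.
γ for this relative speed: γ = 1/√(1 − 0.767061) = 2.0719.
The clock on ship A records proper time, so probe Beta measures Δt = γΔτ = 2.0719 × 330 = 683.7 days.

683.7 days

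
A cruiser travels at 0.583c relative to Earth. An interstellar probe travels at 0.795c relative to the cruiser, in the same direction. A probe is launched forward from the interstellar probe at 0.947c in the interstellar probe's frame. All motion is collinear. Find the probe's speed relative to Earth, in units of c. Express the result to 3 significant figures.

Compose velocities in two stages. Stage 1 (into S'): u₁ = (0.947+0.795)/(1+0.947×0.795) = 0.9938.
Stage 2 (into S): u = (0.9938+0.583)/(1+0.9938×0.583) = 0.99836, so the speed is 0.998c.

0.998c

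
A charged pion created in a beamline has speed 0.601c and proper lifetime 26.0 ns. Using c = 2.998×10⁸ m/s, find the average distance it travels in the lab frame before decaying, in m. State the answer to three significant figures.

5.86 m

β² = 0.361201, so γ = 1/√0.638799 = 1.2512.
Lab-frame lifetime: Δt = γτ = 1.2512 × 26.0 ns = 32.531 ns.
Distance: d = vΔt = 0.601 × 2.998×10⁸ m/s × 3.2531×10^-8 s = 5.86 m.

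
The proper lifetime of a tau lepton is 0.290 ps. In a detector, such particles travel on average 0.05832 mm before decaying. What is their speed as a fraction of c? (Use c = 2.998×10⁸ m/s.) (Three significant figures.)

d = βγcτ ⇒ βγ = d/(cτ) = 5.832×10^-5 m / (8.6942×10^-5 m) = 0.67079.
β = (βγ)/√(1+(βγ)²) = 0.67079/√1.449959 = 0.557.

0.557c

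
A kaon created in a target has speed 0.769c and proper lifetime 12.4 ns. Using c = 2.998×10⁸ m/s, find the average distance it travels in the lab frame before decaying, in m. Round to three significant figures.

With β = 0.769, γ = 1/√(1 − 0.769²) = 1/√0.408639 = 1.5643.
Lab-frame lifetime: Δt = γτ = 1.5643 × 12.4 ns = 19.397 ns.
Distance: d = vΔt = 0.769 × 2.998×10⁸ m/s × 1.9397×10^-8 s = 4.47 m.

4.47 m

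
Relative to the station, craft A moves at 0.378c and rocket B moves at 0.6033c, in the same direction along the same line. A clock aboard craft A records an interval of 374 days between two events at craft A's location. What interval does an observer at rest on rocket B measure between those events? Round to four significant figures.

The velocity of craft A relative to rocket B is (0.378 − 0.6033)c / (1 − 0.378×0.6033) = −0.29186c; relative speed 0.29186c.
At |u| = 0.29186c, γ = (1 − 0.0851823)^(−1/2) = 1.0455.
The clock on craft A records proper time, so rocket B measures Δt = γΔτ = 1.0455 × 374 = 391.0 days.

391.0 days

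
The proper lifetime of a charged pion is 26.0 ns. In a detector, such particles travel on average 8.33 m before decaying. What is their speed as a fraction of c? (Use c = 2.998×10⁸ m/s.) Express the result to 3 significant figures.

0.730c

Let x = d/(cτ) = 8.330 m / (2.998×10⁸ m/s × 2.600×10^-8 s) = 1.0687. Since d = βγcτ, x = βγ = β/√(1−β²).
Solving: β² = x²/(1+x²) = 1.14212/2.14212 = 0.533173, so β = 0.730.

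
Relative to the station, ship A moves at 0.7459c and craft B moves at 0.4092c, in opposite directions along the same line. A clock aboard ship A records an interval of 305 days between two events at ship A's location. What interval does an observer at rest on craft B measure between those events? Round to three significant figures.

655 days

Transform ship A's velocity into craft B's frame: (0.7459 + 0.4092)/(1 + 0.7459·0.4092) = 1.1551/1.30522228, so the relative speed is 0.88498c.
γ for this relative speed: γ = 1/√(1 − 0.78319) = 2.1476.
Ship A's interval is proper; time dilation gives Δt_B = γΔτ = 2.1476 × 305 days = 655 days.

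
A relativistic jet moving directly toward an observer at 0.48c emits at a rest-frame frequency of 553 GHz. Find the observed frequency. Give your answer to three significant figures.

Relativistic Doppler (source moving toward): f_obs = f_src · √((1+β)/(1−β)).
With β = 0.48: factor = √(1.48/0.52) = 1.6871.
f_obs = 553 × 1.6871 = 933 GHz.

933 GHz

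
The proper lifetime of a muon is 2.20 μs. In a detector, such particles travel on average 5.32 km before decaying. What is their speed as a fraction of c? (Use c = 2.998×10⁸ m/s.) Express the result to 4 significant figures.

0.9924c

d = βγcτ ⇒ βγ = d/(cτ) = 5320 m / (659.56 m) = 8.066.
β = (βγ)/√(1+(βγ)²) = 8.066/√66.0604 = 0.9924.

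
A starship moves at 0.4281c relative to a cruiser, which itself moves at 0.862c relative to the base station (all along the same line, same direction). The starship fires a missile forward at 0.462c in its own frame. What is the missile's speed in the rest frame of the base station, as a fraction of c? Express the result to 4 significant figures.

0.9784c

Compose velocities in two stages. Stage 1 (into S'): u₁ = (0.462+0.4281)/(1+0.462×0.4281) = 0.74312.
Stage 2 (into S): u = (0.74312+0.862)/(1+0.74312×0.862) = 0.97839, so the speed is 0.9784c.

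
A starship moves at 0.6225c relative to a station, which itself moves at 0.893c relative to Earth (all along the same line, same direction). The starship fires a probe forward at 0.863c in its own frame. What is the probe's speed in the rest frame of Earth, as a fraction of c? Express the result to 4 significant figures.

0.9981c

Apply u = (u'+v)/(1+u'v) twice. Probe in the station frame: (0.863+0.6225)/(1+0.863·0.6225) = 1.4855/1.5372175 = 0.96636c.
That velocity, transformed to the rest frame of Earth: (0.96636+0.893)/(1+0.96636·0.893) = 1.85936/1.86295948 = 0.99807c.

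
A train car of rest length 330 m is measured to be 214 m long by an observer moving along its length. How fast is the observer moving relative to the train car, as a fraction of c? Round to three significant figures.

0.761c

Length contraction gives γ = L₀/L = 330/214 = 1.5421.
β = √(1 − 1/γ²) = √0.579491 = 0.761.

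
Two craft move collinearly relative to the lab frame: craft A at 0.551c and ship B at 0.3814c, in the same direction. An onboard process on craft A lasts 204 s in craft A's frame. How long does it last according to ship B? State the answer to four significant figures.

208.9 s

Speed of craft A in ship B's frame: u = (v_A − v_B)/(1 − v_A v_B/c²) = (0.551 − 0.3814)/(1 − 0.551×0.3814) = 0.1696/0.7898486 = 0.21472; |u| = 0.21472c.
At |u| = 0.21472c, γ = (1 − 0.0461047)^(−1/2) = 1.0239.
Craft A's interval is proper; time dilation gives Δt_B = γΔτ = 1.0239 × 204 s = 208.9 s.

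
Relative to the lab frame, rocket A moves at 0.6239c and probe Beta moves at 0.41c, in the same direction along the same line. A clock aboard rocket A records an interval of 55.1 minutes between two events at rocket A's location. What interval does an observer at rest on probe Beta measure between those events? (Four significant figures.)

Speed of rocket A in probe Beta's frame: u = (v_A − v_B)/(1 − v_A v_B/c²) = (0.6239 − 0.41)/(1 − 0.6239×0.41) = 0.2139/0.744201 = 0.28742; |u| = 0.28742c.
γ for this relative speed: γ = 1/√(1 − 0.0826103) = 1.0441.
Rocket A's interval is proper; time dilation gives Δt_B = γΔτ = 1.0441 × 55.1 minutes = 57.53 minutes.

57.53 minutes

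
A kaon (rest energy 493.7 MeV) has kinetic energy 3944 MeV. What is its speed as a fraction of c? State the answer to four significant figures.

0.9938c

γ = 1 + K/(mc²) = 1 + 3944/493.7 = 8.9887.
β = √(1 − 1/γ²) = √(1 − 0.0123767) = √0.9876233 = 0.9938.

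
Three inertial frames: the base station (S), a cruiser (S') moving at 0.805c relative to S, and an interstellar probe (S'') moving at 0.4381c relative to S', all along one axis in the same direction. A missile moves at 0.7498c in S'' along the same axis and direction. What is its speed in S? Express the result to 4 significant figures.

First combine the missile and interstellar probe (S''→S'): u₁ = (0.7498 + 0.4381)/(1 + 0.7498×0.4381) = 1.1879/1.32848738 = 0.89417.
Then combine with the cruiser (S'→S): u = (0.89417 + 0.805)/(1 + 0.89417×0.805) = 1.69917/1.71980685 = 0.988.

0.9880c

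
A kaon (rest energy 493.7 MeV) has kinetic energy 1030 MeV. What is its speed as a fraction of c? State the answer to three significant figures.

γ = 1 + K/(mc²) = 1 + 1030/493.7 = 3.0863.
β = √(1 − 1/γ²) = √(1 − 0.104984) = √0.895016 = 0.946.

0.946c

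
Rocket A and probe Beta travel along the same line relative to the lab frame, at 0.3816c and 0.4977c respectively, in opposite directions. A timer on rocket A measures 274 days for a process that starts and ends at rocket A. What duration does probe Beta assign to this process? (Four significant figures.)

406.7 days

Transform rocket A's velocity into probe Beta's frame: (0.3816 + 0.4977)/(1 + 0.3816·0.4977) = 0.8793/1.18992232, so the relative speed is 0.73896c.
At |u| = 0.73896c, γ = (1 − 0.546062)^(−1/2) = 1.4842.
Rocket A's interval is proper; time dilation gives Δt_B = γΔτ = 1.4842 × 274 days = 406.7 days.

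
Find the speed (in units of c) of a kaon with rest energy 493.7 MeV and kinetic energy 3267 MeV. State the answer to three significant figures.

γ = 1 + K/(mc²) = 1 + 3267/493.7 = 7.6174.
β = √(1 − 1/γ²) = √(1 − 0.017234) = √0.982766 = 0.991.

0.991c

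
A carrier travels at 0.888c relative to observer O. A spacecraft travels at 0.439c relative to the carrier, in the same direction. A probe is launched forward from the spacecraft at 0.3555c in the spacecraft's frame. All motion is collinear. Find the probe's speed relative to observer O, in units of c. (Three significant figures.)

Apply u = (u'+v)/(1+u'v) twice. Probe in the carrier frame: (0.3555+0.439)/(1+0.3555·0.439) = 0.7945/1.1560645 = 0.68725c.
That velocity, transformed to the rest frame of observer O: (0.68725+0.888)/(1+0.68725·0.888) = 1.57525/1.610278 = 0.97825c.

0.978c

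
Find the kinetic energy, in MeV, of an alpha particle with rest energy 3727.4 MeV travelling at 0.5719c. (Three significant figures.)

γ = 1/√(1 − β²) = 1/√(1 − 0.32706961) = 1/√0.67293039 = 1/0.820323 = 1.21903.
Kinetic energy: K = (γ − 1)mc² = (1.21903 − 1) × 3727.4 MeV = 0.21903 × 3727.4 = 816 MeV.

816 MeV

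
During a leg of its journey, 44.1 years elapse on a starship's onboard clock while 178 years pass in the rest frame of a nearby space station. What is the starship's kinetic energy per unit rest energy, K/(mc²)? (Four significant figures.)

The time-dilation ratio gives γ = 178/44.1 = 4.03628.
K/(mc²) = γ − 1 = 4.03628 − 1 = 3.036.

3.036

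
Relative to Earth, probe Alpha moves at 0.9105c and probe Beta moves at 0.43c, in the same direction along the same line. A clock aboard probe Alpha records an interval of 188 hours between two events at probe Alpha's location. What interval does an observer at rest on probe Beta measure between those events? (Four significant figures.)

Speed of probe Alpha in probe Beta's frame: u = (v_A − v_B)/(1 − v_A v_B/c²) = (0.9105 − 0.43)/(1 − 0.9105×0.43) = 0.4805/0.608485 = 0.78967; |u| = 0.78967c.
At |u| = 0.78967c, γ = (1 − 0.623579)^(−1/2) = 1.6299.
Probe Alpha's interval is proper; time dilation gives Δt_B = γΔτ = 1.6299 × 188 hours = 306.4 hours.

306.4 hours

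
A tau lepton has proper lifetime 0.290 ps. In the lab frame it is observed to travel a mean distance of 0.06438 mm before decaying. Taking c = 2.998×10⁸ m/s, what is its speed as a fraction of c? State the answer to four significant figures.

d = βγcτ ⇒ βγ = d/(cτ) = 6.438×10^-5 m / (8.6942×10^-5 m) = 0.74049.
β = (βγ)/√(1+(βγ)²) = 0.74049/√1.548325 = 0.5951.

0.5951c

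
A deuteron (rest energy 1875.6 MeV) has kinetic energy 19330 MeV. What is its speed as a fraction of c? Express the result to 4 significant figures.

K = (γ−1)mc², so γ = 1 + 19330/1875.6 = 11.306.
Then v/c = √(1 − γ⁻²) = √(1 − 0.00782316) = √0.99217684 = 0.9961.

0.9961c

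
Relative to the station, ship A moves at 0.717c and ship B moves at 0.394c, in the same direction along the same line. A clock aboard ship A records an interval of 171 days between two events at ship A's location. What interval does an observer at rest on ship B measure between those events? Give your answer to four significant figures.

191.5 days

Transform ship A's velocity into ship B's frame: (0.717 − 0.394)/(1 − 0.717·0.394) = 0.323/0.717502, so the relative speed is 0.45017c.
γ for this relative speed: γ = 1/√(1 − 0.202653) = 1.1199.
The clock on ship A records proper time, so ship B measures Δt = γΔτ = 1.1199 × 171 = 191.5 days.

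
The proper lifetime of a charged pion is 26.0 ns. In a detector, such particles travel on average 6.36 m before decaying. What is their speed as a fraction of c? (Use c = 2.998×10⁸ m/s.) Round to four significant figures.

Let x = d/(cτ) = 6.360 m / (2.998×10⁸ m/s × 2.600×10^-8 s) = 0.81593. Since d = βγcτ, x = βγ = β/√(1−β²).
Solving: β² = x²/(1+x²) = 0.665742/1.665742 = 0.399667, so β = 0.6322.

0.6322c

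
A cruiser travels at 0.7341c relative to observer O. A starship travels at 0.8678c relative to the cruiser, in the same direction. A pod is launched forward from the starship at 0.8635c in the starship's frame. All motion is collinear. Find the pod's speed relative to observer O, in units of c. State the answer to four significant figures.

0.9984c

Compose velocities in two stages. Stage 1 (into S'): u₁ = (0.8635+0.8678)/(1+0.8635×0.8678) = 0.98968.
Stage 2 (into S): u = (0.98968+0.7341)/(1+0.98968×0.7341) = 0.99841, so the speed is 0.9984c.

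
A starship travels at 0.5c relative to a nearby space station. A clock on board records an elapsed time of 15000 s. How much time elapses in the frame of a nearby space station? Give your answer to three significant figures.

Lorentz factor: γ = (1 − 0.25)^(−1/2) = 1.1547.
The onboard clock measures proper time, so the interval in the rest frame of a nearby space station is dilated: Δt = γ·Δτ = 1.1547 × 15000 s = 17300 s.

17300 s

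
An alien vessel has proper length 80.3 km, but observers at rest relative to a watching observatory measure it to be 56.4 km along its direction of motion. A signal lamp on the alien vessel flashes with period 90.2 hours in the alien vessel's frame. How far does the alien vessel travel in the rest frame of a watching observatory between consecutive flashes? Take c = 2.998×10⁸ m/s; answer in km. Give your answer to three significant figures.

9.87×10^10 km

From L = L₀/γ: γ = 80.3/56.4 = 1.42376.
β = √(1 − 1/γ²) = 0.71182. Lab-frame period = γτ = 1.42376×90.2 hours = 128.42 hours. Distance = βc × γτ = 0.71182 × 2.998×10⁸ m/s × 462312 s = 9.8659×10^13 m = 9.87×10^10 km.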